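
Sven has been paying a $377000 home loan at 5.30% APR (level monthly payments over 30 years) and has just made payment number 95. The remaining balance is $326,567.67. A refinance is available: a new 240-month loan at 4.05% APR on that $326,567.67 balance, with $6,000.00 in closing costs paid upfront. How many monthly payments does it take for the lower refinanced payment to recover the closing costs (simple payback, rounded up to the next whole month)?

57 months

Current payment = 377,000 × 5.3%/12 / (1 − (1+0.0044167)^−360) = $2,093.50.
Refinanced payment = 326,567.67 × 0.0033750 / (1 − (1+0.0033750)^−240) = $1,987.55.
Monthly savings = $2,093.50 − $1,987.55 = $105.95.
Break-even = $6,000.00 / $105.95 = 56.63 → 57 months.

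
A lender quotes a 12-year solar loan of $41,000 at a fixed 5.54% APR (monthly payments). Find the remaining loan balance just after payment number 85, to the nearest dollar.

With monthly rate i = 5.54%/12 = 0.0046167, the balance after k of n payments is P · [(1+i)^n − (1+i)^k] / [(1+i)^n − 1].
(1+0.0046167)^144 = 1.94112971 and (1+0.0046167)^85 = 1.47921807, so the balance is 41,000 × (1.94112971 − 1.47921807) / (1.94112971 − 1) = $20,123.03.

$20,123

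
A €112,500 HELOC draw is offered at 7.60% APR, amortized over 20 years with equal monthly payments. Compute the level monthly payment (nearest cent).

€913.18

At 7.60% the monthly rate is 0.0063333, so the payment is 112,500 × 0.0063333 / (1 − 1.0063333^−240) = €913.18.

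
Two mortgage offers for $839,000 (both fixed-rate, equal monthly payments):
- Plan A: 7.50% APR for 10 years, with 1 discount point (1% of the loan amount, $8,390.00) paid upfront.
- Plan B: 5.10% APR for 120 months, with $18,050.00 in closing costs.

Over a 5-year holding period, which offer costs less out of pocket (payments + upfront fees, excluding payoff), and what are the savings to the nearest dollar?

Plan B by $51,487

Plan A: at 7.50% the monthly rate is 0.0062500, so the payment is 839,000 × 0.0062500 / (1 − 1.0062500^−120) = $9,959.08.
Plan B: monthly rate = 5.1%/12 = 0.0042500; payment = 839,000 × 0.0042500 / (1 − (1+0.0042500)^−120) = $8,939.96.
Over 60 months: Plan A costs 60 × $9,959.08 + $8,390.00 = $605,934.80; Plan B costs 60 × $8,939.96 + $18,050.00 = $554,447.60.
Plan B is cheaper by $605,934.80 − $554,447.60 = $51,487.20.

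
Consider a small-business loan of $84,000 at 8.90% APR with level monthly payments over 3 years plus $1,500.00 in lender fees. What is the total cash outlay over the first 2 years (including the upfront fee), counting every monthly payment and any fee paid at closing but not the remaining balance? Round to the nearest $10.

$65,510

Monthly rate = 8.9%/12 = 0.0074167; payment = 84,000 × 0.0074167 / (1 − (1+0.0074167)^−36) = $2,667.27.
Total outlay = 24 × $2,667.27 + $1,500.00 = $65,514.48.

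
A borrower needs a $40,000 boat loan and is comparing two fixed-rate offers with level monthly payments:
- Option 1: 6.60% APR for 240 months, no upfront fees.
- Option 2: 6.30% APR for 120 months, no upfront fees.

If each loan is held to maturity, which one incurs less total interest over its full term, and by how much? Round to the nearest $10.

Option 1: monthly rate = 6.6%/12 = 0.0055000; payment = 40,000 × 0.0055000 / (1 − (1+0.0055000)^−240) = $300.59.
Total interest on Option 1 = 240 × $300.59 − $40,000 = $32,141.60.
Option 2: at 6.30% the monthly rate is 0.0052500, so the payment is 40,000 × 0.0052500 / (1 − 1.0052500^−120) = $450.13.
Total interest on Option 2 = 120 × $450.13 − $40,000 = $14,015.60.
Option 2 is lower by $18,126.00.

Option 2 by $18,130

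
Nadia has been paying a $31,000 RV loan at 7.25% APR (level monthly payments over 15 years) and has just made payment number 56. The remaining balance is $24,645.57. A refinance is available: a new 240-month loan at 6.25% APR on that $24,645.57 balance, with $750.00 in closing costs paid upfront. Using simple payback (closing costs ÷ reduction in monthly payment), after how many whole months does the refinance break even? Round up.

8 months

Current payment = 31,000 × 7.25%/12 / (1 − (1+0.0060417)^−180) = $282.99.
Refinanced payment = 24,645.57 × 0.0052083 / (1 − (1+0.0052083)^−240) = $180.14.
Monthly savings = $282.99 − $180.14 = $102.85.
Break-even = $750.00 / $102.85 = 7.29 → 8 months.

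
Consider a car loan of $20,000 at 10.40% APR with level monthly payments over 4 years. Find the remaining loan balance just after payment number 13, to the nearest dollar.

$15,373

With monthly rate i = 10.4%/12 = 0.0086667, the balance after k of n payments is P · [(1+i)^n − (1+i)^k] / [(1+i)^n − 1].
(1+0.0086667)^48 = 1.51317135 and (1+0.0086667)^13 = 1.11871561, so the balance is 20,000 × (1.51317135 − 1.11871561) / (1.51317135 − 1) = $15,373.26.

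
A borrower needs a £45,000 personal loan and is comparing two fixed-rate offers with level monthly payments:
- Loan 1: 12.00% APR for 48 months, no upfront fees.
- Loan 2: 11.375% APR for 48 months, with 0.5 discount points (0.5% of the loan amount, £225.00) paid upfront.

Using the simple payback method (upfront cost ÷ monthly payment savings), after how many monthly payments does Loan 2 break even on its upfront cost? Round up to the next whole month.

Loan 1: monthly rate = 12%/12 = 0.0100000; payment = 45,000 × 0.0100000 / (1 − (1+0.0100000)^−48) = £1,185.02.
Loan 2: at 11.375% the monthly rate is 0.0094792, so the payment is 45,000 × 0.0094792 / (1 − 1.0094792^−48) = £1,171.26.
Monthly savings = £1,185.02 − £1,171.26 = £13.76.
Break-even = £225.00 / £13.76 = 16.35 → 17 months.

17 months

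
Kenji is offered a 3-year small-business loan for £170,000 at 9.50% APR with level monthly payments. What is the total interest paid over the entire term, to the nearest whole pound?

At 9.50% the monthly rate is 0.0079167, so the payment is 170,000 × 0.0079167 / (1 − 1.0079167^−36) = £5,445.60.
Total paid = 36 × £5,445.60 = £196,041.60; interest = £196,041.60 − £170,000 = £26,041.60.

£26,042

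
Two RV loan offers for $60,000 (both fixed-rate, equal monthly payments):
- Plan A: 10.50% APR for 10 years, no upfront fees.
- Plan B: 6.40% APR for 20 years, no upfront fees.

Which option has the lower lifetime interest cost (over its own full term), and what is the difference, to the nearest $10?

Plan A: monthly rate = 10.5%/12 = 0.0087500; payment = 60,000 × 0.0087500 / (1 − (1+0.0087500)^−120) = $809.61.
Total interest on Plan A = 120 × $809.61 − $60,000 = $37,153.20.
Plan B: monthly rate = 6.4%/12 = 0.0053333; payment = 60,000 × 0.0053333 / (1 − (1+0.0053333)^−240) = $443.82.
Total interest on Plan B = 240 × $443.82 − $60,000 = $46,516.80.
Plan A is lower by $9,363.60.

Plan A by $9,360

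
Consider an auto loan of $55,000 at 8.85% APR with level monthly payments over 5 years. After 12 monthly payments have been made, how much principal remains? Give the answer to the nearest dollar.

$45,850

With monthly rate i = 8.85%/12 = 0.0073750, the balance after k of n payments is P · [(1+i)^n − (1+i)^k] / [(1+i)^n − 1].
(1+0.0073750)^60 = 1.55406839 and (1+0.0073750)^12 = 1.09217951, so the balance is 55,000 × (1.55406839 − 1.09217951) / (1.55406839 − 1) = $45,849.73.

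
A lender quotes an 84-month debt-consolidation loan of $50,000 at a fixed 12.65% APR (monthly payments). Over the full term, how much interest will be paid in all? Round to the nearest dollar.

$25,609

At 12.65% the monthly rate is 0.0105417, so the payment is 50,000 × 0.0105417 / (1 − 1.0105417^−84) = $900.11.
Total paid = 84 × $900.11 = $75,609.24; interest = $75,609.24 − $50,000 = $25,609.24.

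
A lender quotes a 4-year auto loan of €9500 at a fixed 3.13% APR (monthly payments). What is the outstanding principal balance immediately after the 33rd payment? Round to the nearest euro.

€3,097

With monthly rate i = 3.13%/12 = 0.0026083, the balance after k of n payments is P · [(1+i)^n − (1+i)^k] / [(1+i)^n − 1].
(1+0.0026083)^48 = 1.13319038 and (1+0.0026083)^33 = 1.08976594, so the balance is 9,500 × (1.13319038 − 1.08976594) / (1.13319038 − 1) = €3,097.31.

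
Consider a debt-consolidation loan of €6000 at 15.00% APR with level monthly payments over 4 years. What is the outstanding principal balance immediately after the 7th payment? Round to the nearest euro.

€5,331

With monthly rate i = 15%/12 = 0.0125000, the balance after k of n payments is P · [(1+i)^n − (1+i)^k] / [(1+i)^n − 1].
(1+0.0125000)^48 = 1.81535485 and (1+0.0125000)^7 = 1.09085047, so the balance is 6,000 × (1.81535485 − 1.09085047) / (1.81535485 − 1) = €5,331.45.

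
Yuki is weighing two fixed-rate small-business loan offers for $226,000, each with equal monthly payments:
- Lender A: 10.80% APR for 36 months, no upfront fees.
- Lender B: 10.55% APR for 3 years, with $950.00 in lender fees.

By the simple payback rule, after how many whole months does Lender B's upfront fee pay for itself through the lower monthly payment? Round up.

Lender A: monthly rate = 10.8%/12 = 0.0090000; payment = 226,000 × 0.0090000 / (1 − (1+0.0090000)^−36) = $7,377.56.
Lender B: monthly rate = 10.55%/12 = 0.0087917; payment = 226,000 × 0.0087917 / (1 − (1+0.0087917)^−36) = $7,350.88.
Monthly savings = $7,377.56 − $7,350.88 = $26.68.
Break-even = $950.00 / $26.68 = 35.61 → 36 months.

36 months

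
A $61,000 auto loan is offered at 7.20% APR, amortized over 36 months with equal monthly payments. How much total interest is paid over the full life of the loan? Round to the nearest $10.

At 7.20% the monthly rate is 0.0060000, so the payment is 61,000 × 0.0060000 / (1 − 1.0060000^−36) = $1,889.09.
Total paid = 36 × $1,889.09 = $68,007.24; interest = $68,007.24 − $61,000 = $7,007.24.

$7,010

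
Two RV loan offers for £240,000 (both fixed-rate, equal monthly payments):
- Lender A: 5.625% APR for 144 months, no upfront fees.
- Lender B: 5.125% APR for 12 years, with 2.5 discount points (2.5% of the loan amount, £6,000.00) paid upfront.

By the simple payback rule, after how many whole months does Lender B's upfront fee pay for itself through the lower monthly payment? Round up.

99 months

Lender A: monthly rate = 5.625%/12 = 0.0046875; payment = 240,000 × 0.0046875 / (1 − (1+0.0046875)^−144) = £2,295.73.
Lender B: at 5.125% the monthly rate is 0.0042708, so the payment is 240,000 × 0.0042708 / (1 − 1.0042708^−144) = £2,234.82.
Monthly savings = £2,295.73 − £2,234.82 = £60.91.
Break-even = £6,000.00 / £60.91 = 98.51 → 99 months.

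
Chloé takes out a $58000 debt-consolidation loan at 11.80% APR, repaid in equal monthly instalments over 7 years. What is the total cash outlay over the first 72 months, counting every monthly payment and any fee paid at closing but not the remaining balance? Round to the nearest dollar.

$73,272

Monthly rate = 11.8%/12 = 0.0098333; payment = 58,000 × 0.0098333 / (1 − (1+0.0098333)^−84) = $1,017.67.
Total outlay = 72 × $1,017.67 = $73,272.24.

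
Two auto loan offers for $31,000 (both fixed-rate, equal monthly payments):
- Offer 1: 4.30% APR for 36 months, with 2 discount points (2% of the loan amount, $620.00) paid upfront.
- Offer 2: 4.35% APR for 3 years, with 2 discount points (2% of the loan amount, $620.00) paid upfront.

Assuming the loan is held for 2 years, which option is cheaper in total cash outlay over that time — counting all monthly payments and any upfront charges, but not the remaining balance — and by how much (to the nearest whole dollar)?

Offer 1: monthly rate = 4.3%/12 = 0.0035833; payment = 31,000 × 0.0035833 / (1 − (1+0.0035833)^−36) = $919.39.
Offer 2: monthly rate = 4.35%/12 = 0.0036250; payment = 31,000 × 0.0036250 / (1 − (1+0.0036250)^−36) = $920.08.
Over 24 months: Offer 1 costs 24 × $919.39 + $620.00 = $22,685.36; Offer 2 costs 24 × $920.08 + $620.00 = $22,701.92.
Offer 1 is cheaper by $22,701.92 − $22,685.36 = $16.56.

Offer 1 by $17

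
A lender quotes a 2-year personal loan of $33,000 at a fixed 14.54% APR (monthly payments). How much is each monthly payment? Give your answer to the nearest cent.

$1,592.86

At 14.54% the monthly rate is 0.0121167, so the payment is 33,000 × 0.0121167 / (1 − 1.0121167^−24) = $1,592.86.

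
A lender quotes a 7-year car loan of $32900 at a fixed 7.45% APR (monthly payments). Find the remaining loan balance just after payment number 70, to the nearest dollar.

With monthly rate i = 7.45%/12 = 0.0062083, the balance after k of n payments is P · [(1+i)^n − (1+i)^k] / [(1+i)^n − 1].
(1+0.0062083)^84 = 1.68183901 and (1+0.0062083)^70 = 1.54224612, so the balance is 32,900 × (1.68183901 − 1.54224612) / (1.68183901 − 1) = $6,735.62.

$6,736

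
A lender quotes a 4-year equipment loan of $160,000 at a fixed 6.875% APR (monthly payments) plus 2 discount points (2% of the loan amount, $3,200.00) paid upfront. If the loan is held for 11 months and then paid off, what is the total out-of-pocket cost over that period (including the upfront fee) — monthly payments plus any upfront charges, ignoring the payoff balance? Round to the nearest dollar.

$45,243

Monthly rate = 6.875%/12 = 0.0057292; payment = 160,000 × 0.0057292 / (1 − (1+0.0057292)^−48) = $3,822.13.
Total outlay = 11 × $3,822.13 + $3,200.00 = $45,243.43.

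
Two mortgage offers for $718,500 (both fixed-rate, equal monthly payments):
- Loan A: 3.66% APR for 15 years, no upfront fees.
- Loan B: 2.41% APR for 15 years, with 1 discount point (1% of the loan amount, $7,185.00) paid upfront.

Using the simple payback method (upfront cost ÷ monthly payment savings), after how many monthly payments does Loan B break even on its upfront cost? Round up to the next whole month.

Loan A: monthly rate = 3.66%/12 = 0.0030500; payment = 718,500 × 0.0030500 / (1 − (1+0.0030500)^−180) = $5,193.07.
Loan B: at 2.41% the monthly rate is 0.0020083, so the payment is 718,500 × 0.0020083 / (1 − 1.0020083^−180) = $4,760.50.
Monthly savings = $5,193.07 − $4,760.50 = $432.57.
Break-even = $7,185.00 / $432.57 = 16.61 → 17 months.

17 months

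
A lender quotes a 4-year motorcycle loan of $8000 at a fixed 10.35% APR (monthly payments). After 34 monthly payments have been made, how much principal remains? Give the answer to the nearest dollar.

With monthly rate i = 10.35%/12 = 0.0086250, the balance after k of n payments is P · [(1+i)^n − (1+i)^k] / [(1+i)^n − 1].
(1+0.0086250)^48 = 1.51017392 and (1+0.0086250)^34 = 1.33909309, so the balance is 8,000 × (1.51017392 − 1.33909309) / (1.51017392 − 1) = $2,682.71.

$2,683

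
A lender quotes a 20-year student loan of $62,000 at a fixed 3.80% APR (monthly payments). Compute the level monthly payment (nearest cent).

$369.21

At 3.80% the monthly rate is 0.0031667, so the payment is 62,000 × 0.0031667 / (1 − 1.0031667^−240) = $369.21.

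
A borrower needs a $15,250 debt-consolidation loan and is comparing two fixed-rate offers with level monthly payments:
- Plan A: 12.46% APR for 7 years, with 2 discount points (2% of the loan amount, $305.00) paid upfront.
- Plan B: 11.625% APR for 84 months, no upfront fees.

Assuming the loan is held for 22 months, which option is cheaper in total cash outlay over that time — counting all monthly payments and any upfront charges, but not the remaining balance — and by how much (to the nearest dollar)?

Plan B by $455

Plan A: monthly rate = 12.46%/12 = 0.0103833; payment = 15,250 × 0.0103833 / (1 − (1+0.0103833)^−84) = $272.97.
Plan B: monthly rate = 11.625%/12 = 0.0096875; payment = 15,250 × 0.0096875 / (1 − (1+0.0096875)^−84) = $266.16.
Over 22 months: Plan A costs 22 × $272.97 + $305.00 = $6,310.34; Plan B costs 22 × $266.16 = $5,855.52.
Plan B is cheaper by $6,310.34 − $5,855.52 = $454.82.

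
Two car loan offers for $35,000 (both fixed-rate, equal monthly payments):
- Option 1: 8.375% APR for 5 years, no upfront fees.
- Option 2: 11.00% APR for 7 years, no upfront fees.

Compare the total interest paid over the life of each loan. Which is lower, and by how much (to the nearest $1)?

Option 1 by $7,382

Option 1: monthly rate = 8.375%/12 = 0.0069792; payment = 35,000 × 0.0069792 / (1 − (1+0.0069792)^−60) = $715.97.
Total interest on Option 1 = 60 × $715.97 − $35,000 = $7,958.20.
Option 2: at 11.00% the monthly rate is 0.0091667, so the payment is 35,000 × 0.0091667 / (1 − 1.0091667^−84) = $599.29.
Total interest on Option 2 = 84 × $599.29 − $35,000 = $15,340.36.
Option 1 is lower by $7,382.16.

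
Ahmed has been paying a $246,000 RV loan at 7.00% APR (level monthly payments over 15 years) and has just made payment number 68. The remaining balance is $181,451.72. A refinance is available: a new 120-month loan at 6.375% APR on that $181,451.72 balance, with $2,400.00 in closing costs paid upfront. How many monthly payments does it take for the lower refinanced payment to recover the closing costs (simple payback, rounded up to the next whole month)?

Current payment = 246,000 × 7%/12 / (1 − (1+0.0058333)^−180) = $2,211.12.
Refinanced payment = 181,451.72 × 0.0053125 / (1 − (1+0.0053125)^−120) = $2,048.83.
Monthly savings = $2,211.12 − $2,048.83 = $162.29.
Break-even = $2,400.00 / $162.29 = 14.79 → 15 months.

15 months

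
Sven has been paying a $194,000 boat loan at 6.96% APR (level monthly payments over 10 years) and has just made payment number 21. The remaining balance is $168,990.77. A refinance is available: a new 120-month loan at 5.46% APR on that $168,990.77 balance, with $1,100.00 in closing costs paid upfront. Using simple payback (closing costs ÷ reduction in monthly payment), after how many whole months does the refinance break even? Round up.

3 months

Current payment = 194,000 × 6.96%/12 / (1 − (1+0.0058000)^−120) = $2,248.51.
Refinanced payment = 168,990.77 × 0.0045500 / (1 − (1+0.0045500)^−120) = $1,830.65.
Monthly savings = $2,248.51 − $1,830.65 = $417.86.
Break-even = $1,100.00 / $417.86 = 2.63 → 3 months.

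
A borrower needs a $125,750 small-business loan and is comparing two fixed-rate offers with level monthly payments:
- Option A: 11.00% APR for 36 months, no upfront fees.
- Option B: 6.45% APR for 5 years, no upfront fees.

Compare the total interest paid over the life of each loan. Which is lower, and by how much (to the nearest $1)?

Option B by $758

Option A: monthly rate = 11%/12 = 0.0091667; payment = 125,750 × 0.0091667 / (1 − (1+0.0091667)^−36) = $4,116.89.
Total interest on Option A = 36 × $4,116.89 − $125,750 = $22,458.04.
Option B: monthly rate = 6.45%/12 = 0.0053750; payment = 125,750 × 0.0053750 / (1 − (1+0.0053750)^−60) = $2,457.50.
Total interest on Option B = 60 × $2,457.50 − $125,750 = $21,700.00.
Option B is lower by $758.04.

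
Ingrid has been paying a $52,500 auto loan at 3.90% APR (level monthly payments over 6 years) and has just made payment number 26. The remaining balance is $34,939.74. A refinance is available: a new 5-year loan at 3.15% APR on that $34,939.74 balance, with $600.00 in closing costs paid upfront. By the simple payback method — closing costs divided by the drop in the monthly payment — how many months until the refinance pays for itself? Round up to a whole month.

Current payment = 52,500 × 3.9%/12 / (1 − (1+0.0032500)^−72) = $818.98.
Refinanced payment = 34,939.74 × 0.0026250 / (1 − (1+0.0026250)^−60) = $630.15.
Monthly savings = $818.98 − $630.15 = $188.83.
Break-even = $600.00 / $188.83 = 3.18 → 4 months.

4 months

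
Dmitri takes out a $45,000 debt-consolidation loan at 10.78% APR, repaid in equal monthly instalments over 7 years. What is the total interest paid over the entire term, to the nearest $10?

At 10.78% the monthly rate is 0.0089833, so the payment is 45,000 × 0.0089833 / (1 − 1.0089833^−84) = $765.31.
Total paid = 84 × $765.31 = $64,286.04; interest = $64,286.04 − $45,000 = $19,286.04.

$19,290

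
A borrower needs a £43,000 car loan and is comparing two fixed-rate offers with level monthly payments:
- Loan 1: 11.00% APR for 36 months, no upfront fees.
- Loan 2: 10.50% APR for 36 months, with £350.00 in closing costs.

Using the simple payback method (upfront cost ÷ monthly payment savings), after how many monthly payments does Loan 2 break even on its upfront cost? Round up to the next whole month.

Loan 1: monthly rate = 11%/12 = 0.0091667; payment = 43,000 × 0.0091667 / (1 − (1+0.0091667)^−36) = £1,407.76.
Loan 2: monthly rate = 10.5%/12 = 0.0087500; payment = 43,000 × 0.0087500 / (1 − (1+0.0087500)^−36) = £1,397.61.
Monthly savings = £1,407.76 − £1,397.61 = £10.15.
Break-even = £350.00 / £10.15 = 34.48 → 35 months.

35 months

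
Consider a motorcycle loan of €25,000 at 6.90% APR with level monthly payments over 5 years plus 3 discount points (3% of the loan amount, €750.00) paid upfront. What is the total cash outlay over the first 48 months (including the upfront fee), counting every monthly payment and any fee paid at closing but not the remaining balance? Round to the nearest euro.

€24,455

Monthly rate = 6.9%/12 = 0.0057500; payment = 25,000 × 0.0057500 / (1 − (1+0.0057500)^−60) = €493.85.
Total outlay = 48 × €493.85 + €750.00 = €24,454.80.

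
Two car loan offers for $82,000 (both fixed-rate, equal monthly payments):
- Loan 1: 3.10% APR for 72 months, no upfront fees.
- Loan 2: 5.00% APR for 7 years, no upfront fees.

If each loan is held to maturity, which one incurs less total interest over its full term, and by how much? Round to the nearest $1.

Loan 1: monthly rate = 3.1%/12 = 0.0025833; payment = 82,000 × 0.0025833 / (1 − (1+0.0025833)^−72) = $1,249.55.
Total interest on Loan 1 = 72 × $1,249.55 − $82,000 = $7,967.60.
Loan 2: monthly rate = 5%/12 = 0.0041667; payment = 82,000 × 0.0041667 / (1 − (1+0.0041667)^−84) = $1,158.98.
Total interest on Loan 2 = 84 × $1,158.98 − $82,000 = $15,354.32.
Loan 1 is lower by $7,386.72.

Loan 1 by $7,387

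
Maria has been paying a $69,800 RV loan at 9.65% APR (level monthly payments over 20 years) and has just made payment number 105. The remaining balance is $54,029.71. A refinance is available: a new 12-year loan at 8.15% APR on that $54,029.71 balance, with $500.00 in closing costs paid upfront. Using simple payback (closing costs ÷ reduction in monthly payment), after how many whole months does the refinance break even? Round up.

8 months

Current payment = 69,800 × 9.65%/12 / (1 − (1+0.0080417)^−240) = $657.48.
Refinanced payment = 54,029.71 × 0.0067917 / (1 − (1+0.0067917)^−144) = $589.30.
Monthly savings = $657.48 − $589.30 = $68.18.
Break-even = $500.00 / $68.18 = 7.33 → 8 months.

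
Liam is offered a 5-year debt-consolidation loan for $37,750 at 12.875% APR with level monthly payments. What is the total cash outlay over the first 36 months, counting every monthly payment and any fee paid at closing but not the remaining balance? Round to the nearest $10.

$30,830

At 12.875% the monthly rate is 0.0107292, so the payment is 37,750 × 0.0107292 / (1 − 1.0107292^−60) = $856.51.
Total outlay = 36 × $856.51 = $30,834.36.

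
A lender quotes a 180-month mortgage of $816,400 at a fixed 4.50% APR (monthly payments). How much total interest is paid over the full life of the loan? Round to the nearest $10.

$307,770

At 4.50% the monthly rate is 0.0037500, so the payment is 816,400 × 0.0037500 / (1 − 1.0037500^−180) = $6,245.41.
Total paid = 180 × $6,245.41 = $1,124,173.80; interest = $1,124,173.80 − $816,400 = $307,773.80.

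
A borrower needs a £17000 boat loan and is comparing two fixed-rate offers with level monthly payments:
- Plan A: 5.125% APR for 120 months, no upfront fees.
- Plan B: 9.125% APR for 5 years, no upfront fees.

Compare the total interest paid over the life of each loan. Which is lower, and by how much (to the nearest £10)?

Plan B by £530

Plan A: monthly rate = 5.125%/12 = 0.0042708; payment = 17,000 × 0.0042708 / (1 − (1+0.0042708)^−120) = £181.35.
Total interest on Plan A = 120 × £181.35 − £17,000 = £4,762.00.
Plan B: at 9.125% the monthly rate is 0.0076042, so the payment is 17,000 × 0.0076042 / (1 − 1.0076042^−60) = £353.92.
Total interest on Plan B = 60 × £353.92 − £17,000 = £4,235.20.
Plan B is lower by £526.80.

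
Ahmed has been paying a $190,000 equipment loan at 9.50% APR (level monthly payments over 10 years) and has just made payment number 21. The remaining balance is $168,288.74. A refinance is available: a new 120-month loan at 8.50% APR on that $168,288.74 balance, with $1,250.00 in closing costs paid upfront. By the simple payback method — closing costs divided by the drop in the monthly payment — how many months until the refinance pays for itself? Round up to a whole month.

Current payment = 190,000 × 9.5%/12 / (1 − (1+0.0079167)^−120) = $2,458.55.
Refinanced payment = 168,288.74 × 0.0070833 / (1 − (1+0.0070833)^−120) = $2,086.54.
Monthly savings = $2,458.55 − $2,086.54 = $372.01.
Break-even = $1,250.00 / $372.01 = 3.36 → 4 months.

4 months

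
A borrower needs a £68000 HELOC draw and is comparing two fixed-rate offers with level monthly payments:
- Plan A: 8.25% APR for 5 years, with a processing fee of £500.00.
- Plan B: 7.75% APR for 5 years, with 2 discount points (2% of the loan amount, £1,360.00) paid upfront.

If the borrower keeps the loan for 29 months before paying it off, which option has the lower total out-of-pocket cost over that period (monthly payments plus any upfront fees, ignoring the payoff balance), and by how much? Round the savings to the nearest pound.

Plan A: monthly rate = 8.25%/12 = 0.0068750; payment = 68,000 × 0.0068750 / (1 − (1+0.0068750)^−60) = £1,386.95.
Plan B: at 7.75% the monthly rate is 0.0064583, so the payment is 68,000 × 0.0064583 / (1 − 1.0064583^−60) = £1,370.67.
Over 29 months: Plan A costs 29 × £1,386.95 + £500.00 = £40,721.55; Plan B costs 29 × £1,370.67 + £1,360.00 = £41,109.43.
Plan A is cheaper by £41,109.43 − £40,721.55 = £387.88.

Plan A by £388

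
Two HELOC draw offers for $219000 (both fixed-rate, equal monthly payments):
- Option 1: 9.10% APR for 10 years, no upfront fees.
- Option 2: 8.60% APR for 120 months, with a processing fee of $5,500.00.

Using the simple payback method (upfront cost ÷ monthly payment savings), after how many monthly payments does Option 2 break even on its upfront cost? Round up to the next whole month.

Option 1: monthly rate = 9.1%/12 = 0.0075833; payment = 219,000 × 0.0075833 / (1 − (1+0.0075833)^−120) = $2,786.07.
Option 2: at 8.60% the monthly rate is 0.0071667, so the payment is 219,000 × 0.0071667 / (1 − 1.0071667^−120) = $2,727.01.
Monthly savings = $2,786.07 − $2,727.01 = $59.06.
Break-even = $5,500.00 / $59.06 = 93.13 → 94 months.

94 months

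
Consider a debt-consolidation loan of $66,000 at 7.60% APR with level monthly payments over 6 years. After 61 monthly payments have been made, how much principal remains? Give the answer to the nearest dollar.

$12,122

With monthly rate i = 7.6%/12 = 0.0063333, the balance after k of n payments is P · [(1+i)^n − (1+i)^k] / [(1+i)^n − 1].
(1+0.0063333)^72 = 1.57548328 and (1+0.0063333)^61 = 1.46978346, so the balance is 66,000 × (1.57548328 − 1.46978346) / (1.57548328 − 1) = $12,122.31.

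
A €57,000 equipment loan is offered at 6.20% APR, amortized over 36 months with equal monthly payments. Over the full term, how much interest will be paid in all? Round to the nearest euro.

€5,612

Monthly rate = 6.2%/12 = 0.0051667; payment = 57,000 × 0.0051667 / (1 − (1+0.0051667)^−36) = €1,739.22.
Total paid = 36 × €1,739.22 = €62,611.92; interest = €62,611.92 − €57,000 = €5,611.92.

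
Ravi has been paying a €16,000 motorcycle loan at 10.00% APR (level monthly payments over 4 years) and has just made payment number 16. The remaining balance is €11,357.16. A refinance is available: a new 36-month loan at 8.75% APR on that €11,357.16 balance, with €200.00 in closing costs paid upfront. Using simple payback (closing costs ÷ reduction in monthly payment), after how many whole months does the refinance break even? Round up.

5 months

Current payment = 16,000 × 10%/12 / (1 − (1+0.0083333)^−48) = €405.80.
Refinanced payment = 11,357.16 × 0.0072917 / (1 − (1+0.0072917)^−36) = €359.83.
Monthly savings = €405.80 − €359.83 = €45.97.
Break-even = €200.00 / €45.97 = 4.35 → 5 months.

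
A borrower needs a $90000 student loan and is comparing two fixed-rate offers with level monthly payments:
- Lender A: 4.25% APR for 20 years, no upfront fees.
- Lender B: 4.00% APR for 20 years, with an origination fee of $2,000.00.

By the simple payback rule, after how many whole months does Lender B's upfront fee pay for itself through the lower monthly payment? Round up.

Lender A: at 4.25% the monthly rate is 0.0035417, so the payment is 90,000 × 0.0035417 / (1 − 1.0035417^−240) = $557.31.
Lender B: at 4.00% the monthly rate is 0.0033333, so the payment is 90,000 × 0.0033333 / (1 − 1.0033333^−240) = $545.38.
Monthly savings = $557.31 − $545.38 = $11.93.
Break-even = $2,000.00 / $11.93 = 167.64 → 168 months.

168 months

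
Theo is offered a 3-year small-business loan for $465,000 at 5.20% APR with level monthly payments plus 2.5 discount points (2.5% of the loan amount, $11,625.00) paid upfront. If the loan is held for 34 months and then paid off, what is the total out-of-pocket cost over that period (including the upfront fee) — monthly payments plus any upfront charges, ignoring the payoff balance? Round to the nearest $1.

$486,886

Monthly rate = 5.2%/12 = 0.0043333; payment = 465,000 × 0.0043333 / (1 − (1+0.0043333)^−36) = $13,978.26.
Total outlay = 34 × $13,978.26 + $11,625.00 = $486,885.84.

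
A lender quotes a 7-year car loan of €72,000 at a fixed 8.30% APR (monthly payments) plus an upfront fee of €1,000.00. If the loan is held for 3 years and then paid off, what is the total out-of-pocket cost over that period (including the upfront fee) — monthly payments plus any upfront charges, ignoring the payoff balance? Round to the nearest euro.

€41,788

At 8.30% the monthly rate is 0.0069167, so the payment is 72,000 × 0.0069167 / (1 − 1.0069167^−84) = €1,133.00.
Total outlay = 36 × €1,133.00 + €1,000.00 = €41,788.00.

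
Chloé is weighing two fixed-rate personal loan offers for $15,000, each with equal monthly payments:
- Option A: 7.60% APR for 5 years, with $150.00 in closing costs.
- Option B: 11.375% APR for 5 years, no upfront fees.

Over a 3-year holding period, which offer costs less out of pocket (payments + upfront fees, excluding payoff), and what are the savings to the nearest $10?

Option A by $850

Option A: monthly rate = 7.6%/12 = 0.0063333; payment = 15,000 × 0.0063333 / (1 − (1+0.0063333)^−60) = $301.28.
Option B: monthly rate = 11.375%/12 = 0.0094792; payment = 15,000 × 0.0094792 / (1 − (1+0.0094792)^−60) = $328.95.
Over 36 months: Option A costs 36 × $301.28 + $150.00 = $10,996.08; Option B costs 36 × $328.95 = $11,842.20.
Option A is cheaper by $11,842.20 − $10,996.08 = $846.12.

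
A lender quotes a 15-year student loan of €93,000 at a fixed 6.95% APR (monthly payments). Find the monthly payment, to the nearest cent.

At 6.95% the monthly rate is 0.0057917, so the payment is 93,000 × 0.0057917 / (1 − 1.0057917^−180) = €833.31.

€833.31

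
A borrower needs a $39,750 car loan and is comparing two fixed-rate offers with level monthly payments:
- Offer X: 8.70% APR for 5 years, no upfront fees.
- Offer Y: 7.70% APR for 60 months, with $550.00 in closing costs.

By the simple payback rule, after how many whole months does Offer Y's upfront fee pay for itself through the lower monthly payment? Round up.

Offer X: at 8.70% the monthly rate is 0.0072500, so the payment is 39,750 × 0.0072500 / (1 − 1.0072500^−60) = $819.37.
Offer Y: monthly rate = 7.7%/12 = 0.0064167; payment = 39,750 × 0.0064167 / (1 − (1+0.0064167)^−60) = $800.29.
Monthly savings = $819.37 − $800.29 = $19.08.
Break-even = $550.00 / $19.08 = 28.83 → 29 months.

29 months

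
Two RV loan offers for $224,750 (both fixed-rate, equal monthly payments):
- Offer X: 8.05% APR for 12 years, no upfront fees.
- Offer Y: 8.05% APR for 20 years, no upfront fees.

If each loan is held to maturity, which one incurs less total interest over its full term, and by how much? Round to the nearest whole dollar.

Offer X by $101,643

Offer X: monthly rate = 8.05%/12 = 0.0067083; payment = 224,750 × 0.0067083 / (1 − (1+0.0067083)^−144) = $2,438.98.
Total interest on Offer X = 144 × $2,438.98 − $224,750 = $126,463.12.
Offer Y: at 8.05% the monthly rate is 0.0067083, so the payment is 224,750 × 0.0067083 / (1 − 1.0067083^−240) = $1,886.90.
Total interest on Offer Y = 240 × $1,886.90 − $224,750 = $228,106.00.
Offer X is lower by $101,642.88.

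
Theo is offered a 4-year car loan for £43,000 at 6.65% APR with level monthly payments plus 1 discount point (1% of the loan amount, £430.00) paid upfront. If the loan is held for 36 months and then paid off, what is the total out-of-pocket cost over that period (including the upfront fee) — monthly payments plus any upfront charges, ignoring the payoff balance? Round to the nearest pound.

Monthly rate = 6.65%/12 = 0.0055417; payment = 43,000 × 0.0055417 / (1 − (1+0.0055417)^−48) = £1,022.72.
Total outlay = 36 × £1,022.72 + £430.00 = £37,247.92.

£37,248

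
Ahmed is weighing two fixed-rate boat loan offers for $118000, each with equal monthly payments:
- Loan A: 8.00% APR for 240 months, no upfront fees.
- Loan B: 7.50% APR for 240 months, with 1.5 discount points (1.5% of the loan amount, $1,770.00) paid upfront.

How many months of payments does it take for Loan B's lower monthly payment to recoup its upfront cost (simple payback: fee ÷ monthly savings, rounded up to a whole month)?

49 months

Loan A: at 8.00% the monthly rate is 0.0066667, so the payment is 118,000 × 0.0066667 / (1 − 1.0066667^−240) = $987.00.
Loan B: at 7.50% the monthly rate is 0.0062500, so the payment is 118,000 × 0.0062500 / (1 − 1.0062500^−240) = $950.60.
Monthly savings = $987.00 − $950.60 = $36.40.
Break-even = $1,770.00 / $36.40 = 48.63 → 49 months.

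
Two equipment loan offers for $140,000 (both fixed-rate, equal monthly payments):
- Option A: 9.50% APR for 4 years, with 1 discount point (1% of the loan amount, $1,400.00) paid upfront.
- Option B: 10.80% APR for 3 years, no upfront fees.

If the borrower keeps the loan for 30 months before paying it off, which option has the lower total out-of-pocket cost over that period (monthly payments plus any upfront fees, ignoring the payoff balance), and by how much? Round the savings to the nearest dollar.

Option A by $30,188

Option A: at 9.50% the monthly rate is 0.0079167, so the payment is 140,000 × 0.0079167 / (1 − 1.0079167^−48) = $3,517.24.
Option B: at 10.80% the monthly rate is 0.0090000, so the payment is 140,000 × 0.0090000 / (1 − 1.0090000^−36) = $4,570.17.
Over 30 months: Option A costs 30 × $3,517.24 + $1,400.00 = $106,917.20; Option B costs 30 × $4,570.17 = $137,105.10.
Option A is cheaper by $137,105.10 − $106,917.20 = $30,187.90.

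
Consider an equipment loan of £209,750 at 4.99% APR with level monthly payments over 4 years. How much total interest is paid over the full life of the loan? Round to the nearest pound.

£22,063

At 4.99% the monthly rate is 0.0041583, so the payment is 209,750 × 0.0041583 / (1 − 1.0041583^−48) = £4,829.44.
Total paid = 48 × £4,829.44 = £231,813.12; interest = £231,813.12 − £209,750 = £22,063.12.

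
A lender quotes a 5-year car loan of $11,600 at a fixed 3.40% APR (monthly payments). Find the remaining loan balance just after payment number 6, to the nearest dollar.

With monthly rate i = 3.4%/12 = 0.0028333, the balance after k of n payments is P · [(1+i)^n − (1+i)^k] / [(1+i)^n − 1].
(1+0.0028333)^60 = 1.18501996 and (1+0.0028333)^6 = 1.01712087, so the balance is 11,600 × (1.18501996 − 1.01712087) / (1.18501996 − 1) = $10,526.59.

$10,527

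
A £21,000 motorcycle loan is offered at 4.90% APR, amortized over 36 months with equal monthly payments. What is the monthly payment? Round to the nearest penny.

£628.45

At 4.90% the monthly rate is 0.0040833, so the payment is 21,000 × 0.0040833 / (1 − 1.0040833^−36) = £628.45.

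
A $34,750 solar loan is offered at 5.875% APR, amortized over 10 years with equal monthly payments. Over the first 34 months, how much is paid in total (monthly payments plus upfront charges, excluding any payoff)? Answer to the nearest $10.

$13,040

At 5.875% the monthly rate is 0.0048958, so the payment is 34,750 × 0.0048958 / (1 − 1.0048958^−120) = $383.62.
Total outlay = 34 × $383.62 = $13,043.08.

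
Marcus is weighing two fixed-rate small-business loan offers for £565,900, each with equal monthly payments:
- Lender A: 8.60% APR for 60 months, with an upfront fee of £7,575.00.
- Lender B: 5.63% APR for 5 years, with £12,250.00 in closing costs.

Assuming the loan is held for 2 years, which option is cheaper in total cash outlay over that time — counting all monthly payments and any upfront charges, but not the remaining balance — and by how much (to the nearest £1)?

Lender A: monthly rate = 8.6%/12 = 0.0071667; payment = 565,900 × 0.0071667 / (1 − (1+0.0071667)^−60) = £11,637.60.
Lender B: monthly rate = 5.63%/12 = 0.0046917; payment = 565,900 × 0.0046917 / (1 − (1+0.0046917)^−60) = £10,843.34.
Over 24 months: Lender A costs 24 × £11,637.60 + £7,575.00 = £286,877.40; Lender B costs 24 × £10,843.34 + £12,250.00 = £272,490.16.
Lender B is cheaper by £286,877.40 − £272,490.16 = £14,387.24.

Lender B by £14,387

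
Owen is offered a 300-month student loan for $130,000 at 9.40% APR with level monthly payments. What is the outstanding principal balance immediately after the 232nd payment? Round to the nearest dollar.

$59,227

With monthly rate i = 9.4%/12 = 0.0078333, the balance after k of n payments is P · [(1+i)^n − (1+i)^k] / [(1+i)^n − 1].
(1+0.0078333)^300 = 10.38999807 and (1+0.0078333)^232 = 6.11198990, so the balance is 130,000 × (10.38999807 − 6.11198990) / (10.38999807 − 1) = $59,226.96.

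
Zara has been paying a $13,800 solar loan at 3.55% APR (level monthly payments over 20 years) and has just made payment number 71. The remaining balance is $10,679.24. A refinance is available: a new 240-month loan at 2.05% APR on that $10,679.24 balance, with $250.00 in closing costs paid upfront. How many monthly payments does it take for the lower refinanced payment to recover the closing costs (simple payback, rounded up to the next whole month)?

Current payment = 13,800 × 3.55%/12 / (1 − (1+0.0029583)^−240) = $80.39.
Refinanced payment = 10,679.24 × 0.0017083 / (1 − (1+0.0017083)^−240) = $54.28.
Monthly savings = $80.39 − $54.28 = $26.11.
Break-even = $250.00 / $26.11 = 9.57 → 10 months.

10 months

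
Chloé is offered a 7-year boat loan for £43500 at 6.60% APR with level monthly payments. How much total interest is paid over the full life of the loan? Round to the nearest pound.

Monthly rate = 6.6%/12 = 0.0055000; payment = 43,500 × 0.0055000 / (1 − (1+0.0055000)^−84) = £648.06.
Total paid = 84 × £648.06 = £54,437.04; interest = £54,437.04 − £43,500 = £10,937.04.

£10,937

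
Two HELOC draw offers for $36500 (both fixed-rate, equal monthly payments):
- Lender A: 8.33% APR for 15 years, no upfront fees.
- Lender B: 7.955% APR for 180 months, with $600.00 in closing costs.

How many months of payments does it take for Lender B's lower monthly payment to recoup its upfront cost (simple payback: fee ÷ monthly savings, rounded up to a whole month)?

Lender A: at 8.33% the monthly rate is 0.0069417, so the payment is 36,500 × 0.0069417 / (1 − 1.0069417^−180) = $355.80.
Lender B: at 7.955% the monthly rate is 0.0066292, so the payment is 36,500 × 0.0066292 / (1 − 1.0066292^−180) = $347.87.
Monthly savings = $355.80 − $347.87 = $7.93.
Break-even = $600.00 / $7.93 = 75.66 → 76 months.

76 months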